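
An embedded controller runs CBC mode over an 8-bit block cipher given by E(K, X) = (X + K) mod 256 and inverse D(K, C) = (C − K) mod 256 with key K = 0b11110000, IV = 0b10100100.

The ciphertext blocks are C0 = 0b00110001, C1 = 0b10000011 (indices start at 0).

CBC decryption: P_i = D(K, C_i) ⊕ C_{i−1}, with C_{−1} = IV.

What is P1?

P1: D(K, 0b10000011) = 0b10010011; 0b10010011 ⊕ 0b00110001 = 0b10100010.

P1 = 0b10100010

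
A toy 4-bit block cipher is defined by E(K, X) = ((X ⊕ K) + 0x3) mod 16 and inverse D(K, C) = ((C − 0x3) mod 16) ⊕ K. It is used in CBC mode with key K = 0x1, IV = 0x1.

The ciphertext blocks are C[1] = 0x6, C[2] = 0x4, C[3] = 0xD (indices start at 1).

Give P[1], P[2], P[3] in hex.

CBC decryption: P_i = D(K, C_i) ⊕ C_{i−1}, with C_{0} = IV.
P[1]: D(K, 0x6) = 0x2; 0x2 ⊕ 0x1 = 0x3.
P[2]: D(K, 0x4) = 0x0; 0x0 ⊕ 0x6 = 0x6.
P[3]: D(K, 0xD) = 0xB; 0xB ⊕ 0x4 = 0xF.

P[1] = 0x3, P[2] = 0x6, P[3] = 0xF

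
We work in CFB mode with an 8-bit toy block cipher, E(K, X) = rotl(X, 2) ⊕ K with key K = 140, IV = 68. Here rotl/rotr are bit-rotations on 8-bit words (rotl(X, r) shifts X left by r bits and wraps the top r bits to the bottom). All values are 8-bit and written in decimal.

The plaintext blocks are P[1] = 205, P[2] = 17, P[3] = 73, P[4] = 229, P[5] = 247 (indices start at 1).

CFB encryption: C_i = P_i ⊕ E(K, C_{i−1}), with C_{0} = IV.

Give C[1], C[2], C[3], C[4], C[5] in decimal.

C[1]: E(K, 68) = 157; 205 ⊕ 157 = 80.
C[2]: E(K, 80) = 205; 17 ⊕ 205 = 220.
C[3]: E(K, 220) = 255; 73 ⊕ 255 = 182.
C[4]: E(K, 182) = 86; 229 ⊕ 86 = 179.
C[5]: E(K, 179) = 66; 247 ⊕ 66 = 181.

C[1] = 80, C[2] = 220, C[3] = 182, C[4] = 179, C[5] = 181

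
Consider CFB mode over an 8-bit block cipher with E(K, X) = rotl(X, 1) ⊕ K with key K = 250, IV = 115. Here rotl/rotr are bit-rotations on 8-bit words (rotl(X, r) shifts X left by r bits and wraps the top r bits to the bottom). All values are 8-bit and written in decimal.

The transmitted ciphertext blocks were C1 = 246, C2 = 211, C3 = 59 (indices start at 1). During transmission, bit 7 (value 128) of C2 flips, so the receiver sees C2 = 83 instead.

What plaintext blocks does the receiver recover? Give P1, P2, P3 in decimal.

P1 = 234, P2 = 68, P3 = 103

CFB decryption: P_i = C_i ⊕ E(K, C_{i−1}), with C_{0} = IV.
Only C2 changed, to 83. In CFB, a change in C_i flips the same bit in P_i and garbles P_{i+1}. Decrypting the received ciphertext:
P1: E(K, 115) = 28; 246 ⊕ 28 = 234.
P2: E(K, 246) = 23; 83 ⊕ 23 = 68.
P3: E(K, 83) = 92; 59 ⊕ 92 = 103.
Blocks that differ from the original plaintext: P2, P3.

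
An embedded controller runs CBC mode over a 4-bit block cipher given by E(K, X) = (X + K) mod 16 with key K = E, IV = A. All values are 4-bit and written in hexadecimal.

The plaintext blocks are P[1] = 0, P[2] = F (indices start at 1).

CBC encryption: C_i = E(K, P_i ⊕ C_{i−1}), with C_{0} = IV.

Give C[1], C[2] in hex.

C[1]: P[1] ⊕ A = A; E(K, A) = 8.
C[2]: P[2] ⊕ 8 = 7; E(K, 7) = 5.

C[1] = 8, C[2] = 5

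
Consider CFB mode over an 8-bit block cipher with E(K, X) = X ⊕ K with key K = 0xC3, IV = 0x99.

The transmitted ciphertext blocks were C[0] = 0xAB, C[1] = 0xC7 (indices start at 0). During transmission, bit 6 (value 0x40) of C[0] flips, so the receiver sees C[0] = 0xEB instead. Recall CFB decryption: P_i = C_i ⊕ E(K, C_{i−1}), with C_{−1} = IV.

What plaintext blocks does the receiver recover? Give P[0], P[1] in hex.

Only C[0] changed, to 0xEB. In CFB, a change in C_i flips the same bit in P_i and garbles P_{i+1}. Decrypting the received ciphertext:
P[0]: E(K, 0x99) = 0x5A; 0xEB ⊕ 0x5A = 0xB1.
P[1]: E(K, 0xEB) = 0x28; 0xC7 ⊕ 0x28 = 0xEF.
Blocks that differ from the original plaintext: P[0], P[1].

P[0] = 0xB1, P[1] = 0xEF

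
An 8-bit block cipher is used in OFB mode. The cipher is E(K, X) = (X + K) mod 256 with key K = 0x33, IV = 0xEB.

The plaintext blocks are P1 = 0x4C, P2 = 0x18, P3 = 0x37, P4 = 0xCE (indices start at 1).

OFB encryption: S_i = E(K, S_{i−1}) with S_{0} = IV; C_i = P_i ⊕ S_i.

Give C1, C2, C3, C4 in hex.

C1: S = E(K, 0xEB) = 0x1E; 0x4C ⊕ 0x1E = 0x52.
C2: S = E(K, 0x1E) = 0x51; 0x18 ⊕ 0x51 = 0x49.
C3: S = E(K, 0x51) = 0x84; 0x37 ⊕ 0x84 = 0xB3.
C4: S = E(K, 0x84) = 0xB7; 0xCE ⊕ 0xB7 = 0x79.

C1 = 0x52, C2 = 0x49, C3 = 0xB3, C4 = 0x79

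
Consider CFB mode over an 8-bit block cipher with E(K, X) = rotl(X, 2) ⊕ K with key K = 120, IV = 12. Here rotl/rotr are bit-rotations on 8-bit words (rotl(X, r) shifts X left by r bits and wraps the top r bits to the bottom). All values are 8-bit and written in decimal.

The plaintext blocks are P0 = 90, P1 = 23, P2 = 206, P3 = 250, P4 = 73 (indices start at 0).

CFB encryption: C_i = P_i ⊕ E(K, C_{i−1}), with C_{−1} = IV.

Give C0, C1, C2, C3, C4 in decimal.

C0: E(K, 12) = 72; 90 ⊕ 72 = 18.
C1: E(K, 18) = 48; 23 ⊕ 48 = 39.
C2: E(K, 39) = 228; 206 ⊕ 228 = 42.
C3: E(K, 42) = 208; 250 ⊕ 208 = 42.
C4: E(K, 42) = 208; 73 ⊕ 208 = 153.

C0 = 18, C1 = 39, C2 = 42, C3 = 42, C4 = 153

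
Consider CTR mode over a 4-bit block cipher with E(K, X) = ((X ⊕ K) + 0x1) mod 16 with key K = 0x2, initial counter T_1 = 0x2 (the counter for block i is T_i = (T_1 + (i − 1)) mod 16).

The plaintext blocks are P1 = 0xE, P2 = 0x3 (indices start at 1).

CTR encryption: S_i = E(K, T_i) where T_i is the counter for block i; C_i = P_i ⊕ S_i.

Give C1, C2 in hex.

C1: T = 0x2, S = E(K, T) = 0x1; 0xE ⊕ 0x1 = 0xF.
C2: T = 0x3, S = E(K, T) = 0x2; 0x3 ⊕ 0x2 = 0x1.

C1 = 0xF, C2 = 0x1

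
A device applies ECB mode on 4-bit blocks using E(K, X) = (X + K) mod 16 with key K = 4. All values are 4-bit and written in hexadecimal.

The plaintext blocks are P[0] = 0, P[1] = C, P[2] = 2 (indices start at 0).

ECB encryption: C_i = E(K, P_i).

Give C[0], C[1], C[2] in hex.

C[0] = 4, C[1] = 0, C[2] = 6

C[0]: E(K, 0) = 4.
C[1]: E(K, C) = 0.
C[2]: E(K, 2) = 6.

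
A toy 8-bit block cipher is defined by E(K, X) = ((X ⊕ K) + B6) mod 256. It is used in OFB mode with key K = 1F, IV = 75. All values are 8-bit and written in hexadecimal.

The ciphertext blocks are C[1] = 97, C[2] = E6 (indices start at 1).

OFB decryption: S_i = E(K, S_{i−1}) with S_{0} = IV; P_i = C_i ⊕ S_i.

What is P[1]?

P[1]: S = E(K, 75) = 20; 97 ⊕ 20 = B7.

P[1] = B7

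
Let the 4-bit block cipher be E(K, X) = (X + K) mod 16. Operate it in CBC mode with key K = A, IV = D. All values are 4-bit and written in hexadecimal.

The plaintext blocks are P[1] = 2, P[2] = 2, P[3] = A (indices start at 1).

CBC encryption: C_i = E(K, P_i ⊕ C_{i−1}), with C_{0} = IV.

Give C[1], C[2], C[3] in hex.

C[1] = 9, C[2] = 5, C[3] = 9

C[1]: P[1] ⊕ D = F; E(K, F) = 9.
C[2]: P[2] ⊕ 9 = B; E(K, B) = 5.
C[3]: P[3] ⊕ 5 = F; E(K, F) = 9.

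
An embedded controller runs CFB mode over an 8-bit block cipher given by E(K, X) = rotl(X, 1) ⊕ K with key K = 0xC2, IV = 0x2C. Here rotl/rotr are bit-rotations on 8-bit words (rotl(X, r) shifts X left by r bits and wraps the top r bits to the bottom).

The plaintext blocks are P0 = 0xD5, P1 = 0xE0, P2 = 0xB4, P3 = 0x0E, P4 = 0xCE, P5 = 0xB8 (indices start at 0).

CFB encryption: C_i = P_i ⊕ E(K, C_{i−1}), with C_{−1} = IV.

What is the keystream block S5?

C0: E(K, 0x2C) = 0x9A; 0xD5 ⊕ 0x9A = 0x4F.
C1: E(K, 0x4F) = 0x5C; 0xE0 ⊕ 0x5C = 0xBC.
C2: E(K, 0xBC) = 0xBB; 0xB4 ⊕ 0xBB = 0x0F.
C3: E(K, 0x0F) = 0xDC; 0x0E ⊕ 0xDC = 0xD2.
C4: E(K, 0xD2) = 0x67; 0xCE ⊕ 0x67 = 0xA9.
C5: E(K, 0xA9) = 0x91; 0xB8 ⊕ 0x91 = 0x29.
So S5 = 0x91.

0x91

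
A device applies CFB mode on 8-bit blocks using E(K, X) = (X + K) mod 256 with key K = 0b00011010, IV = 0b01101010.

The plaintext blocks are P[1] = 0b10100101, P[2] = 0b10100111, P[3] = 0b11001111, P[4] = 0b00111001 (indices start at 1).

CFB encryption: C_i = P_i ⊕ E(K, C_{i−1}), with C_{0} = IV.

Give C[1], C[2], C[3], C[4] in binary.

C[1] = 0b00100001, C[2] = 0b10011100, C[3] = 0b01111001, C[4] = 0b10101010

C[1]: E(K, 0b01101010) = 0b10000100; 0b10100101 ⊕ 0b10000100 = 0b00100001.
C[2]: E(K, 0b00100001) = 0b00111011; 0b10100111 ⊕ 0b00111011 = 0b10011100.
C[3]: E(K, 0b10011100) = 0b10110110; 0b11001111 ⊕ 0b10110110 = 0b01111001.
C[4]: E(K, 0b01111001) = 0b10010011; 0b00111001 ⊕ 0b10010011 = 0b10101010.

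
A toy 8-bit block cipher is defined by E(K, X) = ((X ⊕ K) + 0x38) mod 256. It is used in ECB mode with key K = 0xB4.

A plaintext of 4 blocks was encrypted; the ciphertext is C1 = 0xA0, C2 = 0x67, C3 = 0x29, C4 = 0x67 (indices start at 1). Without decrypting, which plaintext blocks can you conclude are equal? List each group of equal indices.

P2 = P4

ECB encrypts each block independently with the same key, so equal ciphertext blocks imply equal plaintext blocks.
C2 = C4 = 0x67, so P2 = P4.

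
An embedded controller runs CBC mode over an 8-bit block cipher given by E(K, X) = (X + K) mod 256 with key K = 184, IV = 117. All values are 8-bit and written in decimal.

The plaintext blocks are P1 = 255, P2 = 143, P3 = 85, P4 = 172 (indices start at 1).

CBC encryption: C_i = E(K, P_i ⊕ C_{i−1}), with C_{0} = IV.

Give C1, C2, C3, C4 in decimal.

C1: P1 ⊕ 117 = 138; E(K, 138) = 66.
C2: P2 ⊕ 66 = 205; E(K, 205) = 133.
C3: P3 ⊕ 133 = 208; E(K, 208) = 136.
C4: P4 ⊕ 136 = 36; E(K, 36) = 220.

C1 = 66, C2 = 133, C3 = 136, C4 = 220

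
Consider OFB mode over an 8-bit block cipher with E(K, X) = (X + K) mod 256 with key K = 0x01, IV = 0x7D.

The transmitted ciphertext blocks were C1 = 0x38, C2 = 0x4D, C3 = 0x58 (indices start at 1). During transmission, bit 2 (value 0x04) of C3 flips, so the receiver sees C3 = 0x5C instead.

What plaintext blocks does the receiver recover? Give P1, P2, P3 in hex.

OFB decryption: S_i = E(K, S_{i−1}) with S_{0} = IV; P_i = C_i ⊕ S_i.
Only C3 changed, to 0x5C. In OFB, a change in C_i flips the same bit in P_i only; the keystream is unaffected. Decrypting the received ciphertext:
P1: S = E(K, 0x7D) = 0x7E; 0x38 ⊕ 0x7E = 0x46.
P2: S = E(K, 0x7E) = 0x7F; 0x4D ⊕ 0x7F = 0x32.
P3: S = E(K, 0x7F) = 0x80; 0x5C ⊕ 0x80 = 0xDC.
Blocks that differ from the original plaintext: P3.

P1 = 0x46, P2 = 0x32, P3 = 0xDC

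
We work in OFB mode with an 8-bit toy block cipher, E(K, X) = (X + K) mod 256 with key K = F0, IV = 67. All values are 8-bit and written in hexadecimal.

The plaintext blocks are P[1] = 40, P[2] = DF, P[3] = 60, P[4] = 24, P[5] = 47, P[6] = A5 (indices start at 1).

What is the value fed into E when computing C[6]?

17

OFB encryption: S_i = E(K, S_{i−1}) with S_{0} = IV; C_i = P_i ⊕ S_i.
C[1]: S = E(K, 67) = 57; 40 ⊕ 57 = 17.
C[2]: S = E(K, 57) = 47; DF ⊕ 47 = 98.
C[3]: S = E(K, 47) = 37; 60 ⊕ 37 = 57.
C[4]: S = E(K, 37) = 27; 24 ⊕ 27 = 03.
C[5]: S = E(K, 27) = 17; 47 ⊕ 17 = 50.
C[6]: S = E(K, 17) = 07; A5 ⊕ 07 = A2.
So the input to E for block [6] is 17.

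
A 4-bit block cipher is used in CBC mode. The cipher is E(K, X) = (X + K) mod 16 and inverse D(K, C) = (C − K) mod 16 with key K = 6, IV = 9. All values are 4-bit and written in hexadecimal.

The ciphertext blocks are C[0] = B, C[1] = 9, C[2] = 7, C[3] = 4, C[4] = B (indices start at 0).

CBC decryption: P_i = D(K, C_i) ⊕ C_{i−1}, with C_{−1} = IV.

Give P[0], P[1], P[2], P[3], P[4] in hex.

P[0] = C, P[1] = 8, P[2] = 8, P[3] = 9, P[4] = 1

P[0]: D(K, B) = 5; 5 ⊕ 9 = C.
P[1]: D(K, 9) = 3; 3 ⊕ B = 8.
P[2]: D(K, 7) = 1; 1 ⊕ 9 = 8.
P[3]: D(K, 4) = E; E ⊕ 7 = 9.
P[4]: D(K, B) = 5; 5 ⊕ 4 = 1.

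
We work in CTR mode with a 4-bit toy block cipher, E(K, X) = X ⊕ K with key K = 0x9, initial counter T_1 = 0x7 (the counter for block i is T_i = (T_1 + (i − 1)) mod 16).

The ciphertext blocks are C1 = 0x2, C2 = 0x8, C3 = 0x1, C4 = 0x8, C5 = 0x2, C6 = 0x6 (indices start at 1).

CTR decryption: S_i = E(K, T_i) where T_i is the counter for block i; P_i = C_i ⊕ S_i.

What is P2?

P2 = 0x9

P2: T = 0x8, S = E(K, T) = 0x1; 0x8 ⊕ 0x1 = 0x9.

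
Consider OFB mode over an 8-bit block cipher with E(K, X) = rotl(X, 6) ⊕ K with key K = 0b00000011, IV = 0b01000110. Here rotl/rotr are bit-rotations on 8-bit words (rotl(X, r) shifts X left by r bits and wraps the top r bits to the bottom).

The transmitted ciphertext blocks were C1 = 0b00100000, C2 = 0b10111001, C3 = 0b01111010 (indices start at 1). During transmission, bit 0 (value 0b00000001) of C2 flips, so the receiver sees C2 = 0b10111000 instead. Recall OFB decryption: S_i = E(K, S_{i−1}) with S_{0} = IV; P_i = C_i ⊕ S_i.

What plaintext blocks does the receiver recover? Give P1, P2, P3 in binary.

Only C2 changed, to 0b10111000. In OFB, a change in C_i flips the same bit in P_i only; the keystream is unaffected. Decrypting the received ciphertext:
P1: S = E(K, 0b01000110) = 0b10010010; 0b00100000 ⊕ 0b10010010 = 0b10110010.
P2: S = E(K, 0b10010010) = 0b10100111; 0b10111000 ⊕ 0b10100111 = 0b00011111.
P3: S = E(K, 0b10100111) = 0b11101010; 0b01111010 ⊕ 0b11101010 = 0b10010000.
Blocks that differ from the original plaintext: P2.

P1 = 0b10110010, P2 = 0b00011111, P3 = 0b10010000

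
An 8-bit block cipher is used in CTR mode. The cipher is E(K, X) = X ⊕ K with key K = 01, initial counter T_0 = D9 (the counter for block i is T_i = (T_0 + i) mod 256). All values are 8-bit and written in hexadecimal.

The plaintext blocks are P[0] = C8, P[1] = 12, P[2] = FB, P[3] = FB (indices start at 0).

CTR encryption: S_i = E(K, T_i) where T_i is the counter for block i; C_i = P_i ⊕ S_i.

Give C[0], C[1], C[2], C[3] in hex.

C[0]: T = D9, S = E(K, T) = D8; C8 ⊕ D8 = 10.
C[1]: T = DA, S = E(K, T) = DB; 12 ⊕ DB = C9.
C[2]: T = DB, S = E(K, T) = DA; FB ⊕ DA = 21.
C[3]: T = DC, S = E(K, T) = DD; FB ⊕ DD = 26.

C[0] = 10, C[1] = C9, C[2] = 21, C[3] = 26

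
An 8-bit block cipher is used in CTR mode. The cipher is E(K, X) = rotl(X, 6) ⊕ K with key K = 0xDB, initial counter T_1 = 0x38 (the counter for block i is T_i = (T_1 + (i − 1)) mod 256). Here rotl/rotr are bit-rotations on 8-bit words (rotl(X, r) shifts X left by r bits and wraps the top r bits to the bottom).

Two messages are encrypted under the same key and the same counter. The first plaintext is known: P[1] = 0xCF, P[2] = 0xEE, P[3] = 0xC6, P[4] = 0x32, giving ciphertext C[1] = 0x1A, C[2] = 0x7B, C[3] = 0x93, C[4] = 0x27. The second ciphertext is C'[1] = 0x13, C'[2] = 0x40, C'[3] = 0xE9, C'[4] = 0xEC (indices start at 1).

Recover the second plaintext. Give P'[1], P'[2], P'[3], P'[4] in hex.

P'[1] = 0xC6, P'[2] = 0xD5, P'[3] = 0xBC, P'[4] = 0xF9

In CTR with a reused counter, both messages share the same keystream S_i, so C_i ⊕ C'_i = P_i ⊕ P'_i and thus P'_i = P_i ⊕ C_i ⊕ C'_i.
P'[1]: 0xCF ⊕ 0x1A ⊕ 0x13 = 0xC6.
P'[2]: 0xEE ⊕ 0x7B ⊕ 0x40 = 0xD5.
P'[3]: 0xC6 ⊕ 0x93 ⊕ 0xE9 = 0xBC.
P'[4]: 0x32 ⊕ 0x27 ⊕ 0xEC = 0xF9.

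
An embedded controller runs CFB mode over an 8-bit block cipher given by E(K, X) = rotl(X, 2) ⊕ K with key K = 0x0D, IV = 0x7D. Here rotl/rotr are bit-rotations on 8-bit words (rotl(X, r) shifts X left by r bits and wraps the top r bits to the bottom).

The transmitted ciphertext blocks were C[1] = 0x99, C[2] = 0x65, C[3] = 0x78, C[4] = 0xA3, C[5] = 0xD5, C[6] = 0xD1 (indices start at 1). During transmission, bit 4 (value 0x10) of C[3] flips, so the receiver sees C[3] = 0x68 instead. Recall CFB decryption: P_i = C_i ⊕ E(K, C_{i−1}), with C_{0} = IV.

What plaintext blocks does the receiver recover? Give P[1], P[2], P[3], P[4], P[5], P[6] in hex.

P[1] = 0x61, P[2] = 0x0E, P[3] = 0xF0, P[4] = 0x0F, P[5] = 0x56, P[6] = 0x8B

Only C[3] changed, to 0x68. In CFB, a change in C_i flips the same bit in P_i and garbles P_{i+1}. Decrypting the received ciphertext:
P[1]: E(K, 0x7D) = 0xF8; 0x99 ⊕ 0xF8 = 0x61.
P[2]: E(K, 0x99) = 0x6B; 0x65 ⊕ 0x6B = 0x0E.
P[3]: E(K, 0x65) = 0x98; 0x68 ⊕ 0x98 = 0xF0.
P[4]: E(K, 0x68) = 0xAC; 0xA3 ⊕ 0xAC = 0x0F.
P[5]: E(K, 0xA3) = 0x83; 0xD5 ⊕ 0x83 = 0x56.
P[6]: E(K, 0xD5) = 0x5A; 0xD1 ⊕ 0x5A = 0x8B.
Blocks that differ from the original plaintext: P[3], P[4].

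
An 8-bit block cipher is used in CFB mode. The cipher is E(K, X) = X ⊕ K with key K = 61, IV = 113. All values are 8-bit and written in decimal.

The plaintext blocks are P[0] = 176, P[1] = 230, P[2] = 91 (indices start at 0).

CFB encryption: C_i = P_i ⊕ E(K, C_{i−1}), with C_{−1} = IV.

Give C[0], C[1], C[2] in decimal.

C[0] = 252, C[1] = 39, C[2] = 65

C[0]: E(K, 113) = 76; 176 ⊕ 76 = 252.
C[1]: E(K, 252) = 193; 230 ⊕ 193 = 39.
C[2]: E(K, 39) = 26; 91 ⊕ 26 = 65.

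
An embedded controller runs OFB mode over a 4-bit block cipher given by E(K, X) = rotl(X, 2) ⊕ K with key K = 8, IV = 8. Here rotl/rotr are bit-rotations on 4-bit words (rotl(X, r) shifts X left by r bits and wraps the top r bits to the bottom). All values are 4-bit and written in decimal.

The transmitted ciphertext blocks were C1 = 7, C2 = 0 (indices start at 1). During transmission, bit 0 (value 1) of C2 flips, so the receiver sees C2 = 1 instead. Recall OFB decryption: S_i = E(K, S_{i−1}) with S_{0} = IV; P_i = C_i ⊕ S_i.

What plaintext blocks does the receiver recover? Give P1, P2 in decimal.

Only C2 changed, to 1. In OFB, a change in C_i flips the same bit in P_i only; the keystream is unaffected. Decrypting the received ciphertext:
P1: S = E(K, 8) = 10; 7 ⊕ 10 = 13.
P2: S = E(K, 10) = 2; 1 ⊕ 2 = 3.
Blocks that differ from the original plaintext: P2.

P1 = 13, P2 = 3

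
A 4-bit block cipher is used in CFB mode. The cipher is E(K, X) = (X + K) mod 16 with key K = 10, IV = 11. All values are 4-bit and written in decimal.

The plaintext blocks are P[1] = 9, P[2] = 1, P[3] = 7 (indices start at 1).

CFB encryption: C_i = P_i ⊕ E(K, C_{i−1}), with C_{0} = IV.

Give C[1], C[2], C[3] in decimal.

C[1] = 12, C[2] = 7, C[3] = 6

C[1]: E(K, 11) = 5; 9 ⊕ 5 = 12.
C[2]: E(K, 12) = 6; 1 ⊕ 6 = 7.
C[3]: E(K, 7) = 1; 7 ⊕ 1 = 6.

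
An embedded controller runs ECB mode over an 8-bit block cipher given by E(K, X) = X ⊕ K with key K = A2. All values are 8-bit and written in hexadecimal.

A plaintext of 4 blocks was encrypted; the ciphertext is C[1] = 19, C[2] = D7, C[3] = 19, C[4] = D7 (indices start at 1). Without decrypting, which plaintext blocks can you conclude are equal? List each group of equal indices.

P[1] = P[3]; P[2] = P[4]

ECB encrypts each block independently with the same key, so equal ciphertext blocks imply equal plaintext blocks.
C[1] = C[3] = 19, so P[1] = P[3].
C[2] = C[4] = D7, so P[2] = P[4].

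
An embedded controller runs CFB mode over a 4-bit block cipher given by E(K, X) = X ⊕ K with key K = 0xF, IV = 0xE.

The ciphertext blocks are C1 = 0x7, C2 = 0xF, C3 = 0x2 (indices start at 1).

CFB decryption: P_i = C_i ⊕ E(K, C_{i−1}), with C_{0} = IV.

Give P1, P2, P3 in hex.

P1 = 0x6, P2 = 0x7, P3 = 0x2

P1: E(K, 0xE) = 0x1; 0x7 ⊕ 0x1 = 0x6.
P2: E(K, 0x7) = 0x8; 0xF ⊕ 0x8 = 0x7.
P3: E(K, 0xF) = 0x0; 0x2 ⊕ 0x0 = 0x2.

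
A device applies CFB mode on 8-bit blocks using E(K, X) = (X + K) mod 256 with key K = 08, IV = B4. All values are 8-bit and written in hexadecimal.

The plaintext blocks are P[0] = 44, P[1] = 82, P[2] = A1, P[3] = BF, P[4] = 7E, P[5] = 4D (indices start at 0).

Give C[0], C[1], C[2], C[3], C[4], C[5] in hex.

CFB encryption: C_i = P_i ⊕ E(K, C_{i−1}), with C_{−1} = IV.
C[0]: E(K, B4) = BC; 44 ⊕ BC = F8.
C[1]: E(K, F8) = 00; 82 ⊕ 00 = 82.
C[2]: E(K, 82) = 8A; A1 ⊕ 8A = 2B.
C[3]: E(K, 2B) = 33; BF ⊕ 33 = 8C.
C[4]: E(K, 8C) = 94; 7E ⊕ 94 = EA.
C[5]: E(K, EA) = F2; 4D ⊕ F2 = BF.

C[0] = F8, C[1] = 82, C[2] = 2B, C[3] = 8C, C[4] = EA, C[5] = BF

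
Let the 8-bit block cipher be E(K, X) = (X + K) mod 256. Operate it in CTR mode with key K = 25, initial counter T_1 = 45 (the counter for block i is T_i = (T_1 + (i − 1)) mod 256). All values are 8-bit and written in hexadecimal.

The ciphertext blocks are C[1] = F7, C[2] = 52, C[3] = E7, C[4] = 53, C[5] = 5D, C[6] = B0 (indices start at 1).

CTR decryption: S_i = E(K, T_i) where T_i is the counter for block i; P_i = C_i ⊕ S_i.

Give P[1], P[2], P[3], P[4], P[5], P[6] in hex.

P[1] = 9D, P[2] = 39, P[3] = 8B, P[4] = 3E, P[5] = 33, P[6] = DF

P[1]: T = 45, S = E(K, T) = 6A; F7 ⊕ 6A = 9D.
P[2]: T = 46, S = E(K, T) = 6B; 52 ⊕ 6B = 39.
P[3]: T = 47, S = E(K, T) = 6C; E7 ⊕ 6C = 8B.
P[4]: T = 48, S = E(K, T) = 6D; 53 ⊕ 6D = 3E.
P[5]: T = 49, S = E(K, T) = 6E; 5D ⊕ 6E = 33.
P[6]: T = 4A, S = E(K, T) = 6F; B0 ⊕ 6F = DF.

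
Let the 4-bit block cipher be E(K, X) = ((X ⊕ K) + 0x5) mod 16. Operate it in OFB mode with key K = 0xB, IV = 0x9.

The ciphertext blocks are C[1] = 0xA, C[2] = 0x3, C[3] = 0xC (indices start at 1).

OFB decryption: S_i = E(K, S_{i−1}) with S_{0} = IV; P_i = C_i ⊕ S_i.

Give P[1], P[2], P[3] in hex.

P[1]: S = E(K, 0x9) = 0x7; 0xA ⊕ 0x7 = 0xD.
P[2]: S = E(K, 0x7) = 0x1; 0x3 ⊕ 0x1 = 0x2.
P[3]: S = E(K, 0x1) = 0xF; 0xC ⊕ 0xF = 0x3.

P[1] = 0xD, P[2] = 0x2, P[3] = 0x3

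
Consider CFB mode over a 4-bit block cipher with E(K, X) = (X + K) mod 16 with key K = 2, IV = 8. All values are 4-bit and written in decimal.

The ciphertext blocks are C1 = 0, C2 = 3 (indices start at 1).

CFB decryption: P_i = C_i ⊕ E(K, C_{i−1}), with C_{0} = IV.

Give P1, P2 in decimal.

P1: E(K, 8) = 10; 0 ⊕ 10 = 10.
P2: E(K, 0) = 2; 3 ⊕ 2 = 1.

P1 = 10, P2 = 1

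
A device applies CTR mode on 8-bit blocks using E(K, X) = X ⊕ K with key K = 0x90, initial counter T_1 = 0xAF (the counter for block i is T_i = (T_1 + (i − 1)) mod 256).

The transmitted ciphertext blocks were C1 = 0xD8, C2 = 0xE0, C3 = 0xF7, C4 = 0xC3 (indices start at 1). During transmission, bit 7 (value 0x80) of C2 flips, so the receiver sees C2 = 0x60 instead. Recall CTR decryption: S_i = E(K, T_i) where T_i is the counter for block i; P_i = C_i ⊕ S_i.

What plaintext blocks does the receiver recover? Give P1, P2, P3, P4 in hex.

P1 = 0xE7, P2 = 0x40, P3 = 0xD6, P4 = 0xE1

Only C2 changed, to 0x60. In CTR, a change in C_i flips the same bit in P_i only; the keystream is unaffected. Decrypting the received ciphertext:
P1: T = 0xAF, S = E(K, T) = 0x3F; 0xD8 ⊕ 0x3F = 0xE7.
P2: T = 0xB0, S = E(K, T) = 0x20; 0x60 ⊕ 0x20 = 0x40.
P3: T = 0xB1, S = E(K, T) = 0x21; 0xF7 ⊕ 0x21 = 0xD6.
P4: T = 0xB2, S = E(K, T) = 0x22; 0xC3 ⊕ 0x22 = 0xE1.
Blocks that differ from the original plaintext: P2.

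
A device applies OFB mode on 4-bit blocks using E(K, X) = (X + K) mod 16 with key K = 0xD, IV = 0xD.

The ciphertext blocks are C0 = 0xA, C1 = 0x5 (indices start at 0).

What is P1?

OFB decryption: S_i = E(K, S_{i−1}) with S_{−1} = IV; P_i = C_i ⊕ S_i.
P0: S = E(K, 0xD) = 0xA; 0xA ⊕ 0xA = 0x0.
P1: S = E(K, 0xA) = 0x7; 0x5 ⊕ 0x7 = 0x2.

P1 = 0x2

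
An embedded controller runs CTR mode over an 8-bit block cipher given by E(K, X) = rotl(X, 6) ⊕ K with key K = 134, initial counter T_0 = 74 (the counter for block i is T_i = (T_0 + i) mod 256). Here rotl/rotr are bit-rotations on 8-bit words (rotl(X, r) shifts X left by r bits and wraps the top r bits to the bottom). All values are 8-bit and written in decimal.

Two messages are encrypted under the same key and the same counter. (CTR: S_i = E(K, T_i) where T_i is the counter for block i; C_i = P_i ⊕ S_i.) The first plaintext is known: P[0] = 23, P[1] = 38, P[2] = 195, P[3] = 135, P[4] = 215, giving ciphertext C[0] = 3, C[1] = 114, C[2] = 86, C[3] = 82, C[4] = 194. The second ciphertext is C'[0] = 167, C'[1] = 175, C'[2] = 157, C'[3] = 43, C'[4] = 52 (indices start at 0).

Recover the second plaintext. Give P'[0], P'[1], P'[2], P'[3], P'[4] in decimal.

P'[0] = 179, P'[1] = 251, P'[2] = 8, P'[3] = 254, P'[4] = 33

In CTR with a reused counter, both messages share the same keystream S_i, so C_i ⊕ C'_i = P_i ⊕ P'_i and thus P'_i = P_i ⊕ C_i ⊕ C'_i.
P'[0]: 23 ⊕ 3 ⊕ 167 = 179.
P'[1]: 38 ⊕ 114 ⊕ 175 = 251.
P'[2]: 195 ⊕ 86 ⊕ 157 = 8.
P'[3]: 135 ⊕ 82 ⊕ 43 = 254.
P'[4]: 215 ⊕ 194 ⊕ 52 = 33.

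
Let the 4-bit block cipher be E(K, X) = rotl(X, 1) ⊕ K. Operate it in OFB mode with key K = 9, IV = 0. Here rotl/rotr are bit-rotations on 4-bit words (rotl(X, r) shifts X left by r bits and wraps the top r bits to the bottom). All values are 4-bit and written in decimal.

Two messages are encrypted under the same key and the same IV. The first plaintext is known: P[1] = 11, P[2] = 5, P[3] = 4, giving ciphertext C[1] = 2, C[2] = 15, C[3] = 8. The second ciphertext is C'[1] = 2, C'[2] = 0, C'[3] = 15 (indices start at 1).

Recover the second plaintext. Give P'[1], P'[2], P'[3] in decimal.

In OFB with a reused IV, both messages share the same keystream S_i, so C_i ⊕ C'_i = P_i ⊕ P'_i and thus P'_i = P_i ⊕ C_i ⊕ C'_i.
P'[1]: 11 ⊕ 2 ⊕ 2 = 11.
P'[2]: 5 ⊕ 15 ⊕ 0 = 10.
P'[3]: 4 ⊕ 8 ⊕ 15 = 3.

P'[1] = 11, P'[2] = 10, P'[3] = 3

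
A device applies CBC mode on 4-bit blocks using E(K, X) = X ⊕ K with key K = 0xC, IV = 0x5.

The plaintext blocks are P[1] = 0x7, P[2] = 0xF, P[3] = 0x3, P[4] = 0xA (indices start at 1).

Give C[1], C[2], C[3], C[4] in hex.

CBC encryption: C_i = E(K, P_i ⊕ C_{i−1}), with C_{0} = IV.
C[1]: P[1] ⊕ 0x5 = 0x2; E(K, 0x2) = 0xE.
C[2]: P[2] ⊕ 0xE = 0x1; E(K, 0x1) = 0xD.
C[3]: P[3] ⊕ 0xD = 0xE; E(K, 0xE) = 0x2.
C[4]: P[4] ⊕ 0x2 = 0x8; E(K, 0x8) = 0x4.

C[1] = 0xE, C[2] = 0xD, C[3] = 0x2, C[4] = 0x4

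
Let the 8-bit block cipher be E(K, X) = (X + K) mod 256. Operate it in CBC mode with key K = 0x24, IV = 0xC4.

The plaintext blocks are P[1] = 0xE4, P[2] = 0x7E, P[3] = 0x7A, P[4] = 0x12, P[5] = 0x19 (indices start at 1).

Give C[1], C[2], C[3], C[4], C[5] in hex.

CBC encryption: C_i = E(K, P_i ⊕ C_{i−1}), with C_{0} = IV.
C[1]: P[1] ⊕ 0xC4 = 0x20; E(K, 0x20) = 0x44.
C[2]: P[2] ⊕ 0x44 = 0x3A; E(K, 0x3A) = 0x5E.
C[3]: P[3] ⊕ 0x5E = 0x24; E(K, 0x24) = 0x48.
C[4]: P[4] ⊕ 0x48 = 0x5A; E(K, 0x5A) = 0x7E.
C[5]: P[5] ⊕ 0x7E = 0x67; E(K, 0x67) = 0x8B.

C[1] = 0x44, C[2] = 0x5E, C[3] = 0x48, C[4] = 0x7E, C[5] = 0x8B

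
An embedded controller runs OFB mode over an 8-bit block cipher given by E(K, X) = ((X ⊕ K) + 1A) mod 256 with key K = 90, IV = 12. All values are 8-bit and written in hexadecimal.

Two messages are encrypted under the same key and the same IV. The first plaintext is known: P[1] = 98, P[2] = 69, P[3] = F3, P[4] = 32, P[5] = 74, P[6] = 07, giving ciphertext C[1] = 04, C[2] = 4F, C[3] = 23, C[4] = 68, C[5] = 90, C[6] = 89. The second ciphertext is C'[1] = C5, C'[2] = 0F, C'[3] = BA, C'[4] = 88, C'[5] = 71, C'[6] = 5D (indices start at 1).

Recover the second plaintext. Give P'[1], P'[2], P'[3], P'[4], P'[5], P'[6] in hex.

P'[1] = 59, P'[2] = 29, P'[3] = 6A, P'[4] = D2, P'[5] = 95, P'[6] = D3

In OFB with a reused IV, both messages share the same keystream S_i, so C_i ⊕ C'_i = P_i ⊕ P'_i and thus P'_i = P_i ⊕ C_i ⊕ C'_i.
P'[1]: 98 ⊕ 04 ⊕ C5 = 59.
P'[2]: 69 ⊕ 4F ⊕ 0F = 29.
P'[3]: F3 ⊕ 23 ⊕ BA = 6A.
P'[4]: 32 ⊕ 68 ⊕ 88 = D2.
P'[5]: 74 ⊕ 90 ⊕ 71 = 95.
P'[6]: 07 ⊕ 89 ⊕ 5D = D3.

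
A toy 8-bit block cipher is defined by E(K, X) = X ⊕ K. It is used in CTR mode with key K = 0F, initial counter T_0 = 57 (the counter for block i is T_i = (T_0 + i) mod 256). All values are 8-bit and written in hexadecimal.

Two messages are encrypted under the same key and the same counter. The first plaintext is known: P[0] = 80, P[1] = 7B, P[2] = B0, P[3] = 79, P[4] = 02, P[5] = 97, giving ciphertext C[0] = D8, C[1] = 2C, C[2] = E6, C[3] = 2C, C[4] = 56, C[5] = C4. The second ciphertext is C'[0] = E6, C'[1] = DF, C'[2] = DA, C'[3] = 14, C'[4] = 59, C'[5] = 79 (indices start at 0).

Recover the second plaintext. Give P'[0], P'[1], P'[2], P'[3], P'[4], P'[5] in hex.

P'[0] = BE, P'[1] = 88, P'[2] = 8C, P'[3] = 41, P'[4] = 0D, P'[5] = 2A

In CTR with a reused counter, both messages share the same keystream S_i, so C_i ⊕ C'_i = P_i ⊕ P'_i and thus P'_i = P_i ⊕ C_i ⊕ C'_i.
P'[0]: 80 ⊕ D8 ⊕ E6 = BE.
P'[1]: 7B ⊕ 2C ⊕ DF = 88.
P'[2]: B0 ⊕ E6 ⊕ DA = 8C.
P'[3]: 79 ⊕ 2C ⊕ 14 = 41.
P'[4]: 02 ⊕ 56 ⊕ 59 = 0D.
P'[5]: 97 ⊕ C4 ⊕ 79 = 2A.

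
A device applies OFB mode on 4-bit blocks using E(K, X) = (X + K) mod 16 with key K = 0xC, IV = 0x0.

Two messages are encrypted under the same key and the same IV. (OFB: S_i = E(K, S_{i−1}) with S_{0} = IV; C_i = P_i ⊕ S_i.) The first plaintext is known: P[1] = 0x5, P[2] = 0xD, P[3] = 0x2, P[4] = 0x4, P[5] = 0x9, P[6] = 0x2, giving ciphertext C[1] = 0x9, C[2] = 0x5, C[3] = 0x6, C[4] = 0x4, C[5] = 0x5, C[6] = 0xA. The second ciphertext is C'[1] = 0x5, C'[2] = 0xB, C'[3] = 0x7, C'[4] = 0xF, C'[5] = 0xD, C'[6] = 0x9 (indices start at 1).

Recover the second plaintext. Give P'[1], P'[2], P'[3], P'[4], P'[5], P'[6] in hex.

In OFB with a reused IV, both messages share the same keystream S_i, so C_i ⊕ C'_i = P_i ⊕ P'_i and thus P'_i = P_i ⊕ C_i ⊕ C'_i.
P'[1]: 0x5 ⊕ 0x9 ⊕ 0x5 = 0x9.
P'[2]: 0xD ⊕ 0x5 ⊕ 0xB = 0x3.
P'[3]: 0x2 ⊕ 0x6 ⊕ 0x7 = 0x3.
P'[4]: 0x4 ⊕ 0x4 ⊕ 0xF = 0xF.
P'[5]: 0x9 ⊕ 0x5 ⊕ 0xD = 0x1.
P'[6]: 0x2 ⊕ 0xA ⊕ 0x9 = 0x1.

P'[1] = 0x9, P'[2] = 0x3, P'[3] = 0x3, P'[4] = 0xF, P'[5] = 0x1, P'[6] = 0x1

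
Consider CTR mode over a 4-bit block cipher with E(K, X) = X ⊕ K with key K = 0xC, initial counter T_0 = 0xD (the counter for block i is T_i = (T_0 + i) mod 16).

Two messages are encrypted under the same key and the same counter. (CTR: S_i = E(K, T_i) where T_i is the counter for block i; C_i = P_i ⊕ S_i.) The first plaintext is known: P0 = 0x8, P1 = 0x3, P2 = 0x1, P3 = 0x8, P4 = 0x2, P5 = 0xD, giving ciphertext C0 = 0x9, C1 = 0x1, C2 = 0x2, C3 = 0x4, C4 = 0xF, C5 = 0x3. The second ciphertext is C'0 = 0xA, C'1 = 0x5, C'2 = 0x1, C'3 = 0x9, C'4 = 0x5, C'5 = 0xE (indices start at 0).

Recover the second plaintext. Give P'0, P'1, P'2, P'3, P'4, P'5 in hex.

In CTR with a reused counter, both messages share the same keystream S_i, so C_i ⊕ C'_i = P_i ⊕ P'_i and thus P'_i = P_i ⊕ C_i ⊕ C'_i.
P'0: 0x8 ⊕ 0x9 ⊕ 0xA = 0xB.
P'1: 0x3 ⊕ 0x1 ⊕ 0x5 = 0x7.
P'2: 0x1 ⊕ 0x2 ⊕ 0x1 = 0x2.
P'3: 0x8 ⊕ 0x4 ⊕ 0x9 = 0x5.
P'4: 0x2 ⊕ 0xF ⊕ 0x5 = 0x8.
P'5: 0xD ⊕ 0x3 ⊕ 0xE = 0x0.

P'0 = 0xB, P'1 = 0x7, P'2 = 0x2, P'3 = 0x5, P'4 = 0x8, P'5 = 0x0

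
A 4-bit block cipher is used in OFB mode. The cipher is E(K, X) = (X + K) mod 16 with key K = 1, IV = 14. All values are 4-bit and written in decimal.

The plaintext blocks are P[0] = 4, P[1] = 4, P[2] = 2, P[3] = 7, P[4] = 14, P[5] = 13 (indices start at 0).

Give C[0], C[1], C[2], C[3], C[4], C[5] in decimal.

C[0] = 11, C[1] = 4, C[2] = 3, C[3] = 5, C[4] = 13, C[5] = 9

OFB encryption: S_i = E(K, S_{i−1}) with S_{−1} = IV; C_i = P_i ⊕ S_i.
C[0]: S = E(K, 14) = 15; 4 ⊕ 15 = 11.
C[1]: S = E(K, 15) = 0; 4 ⊕ 0 = 4.
C[2]: S = E(K, 0) = 1; 2 ⊕ 1 = 3.
C[3]: S = E(K, 1) = 2; 7 ⊕ 2 = 5.
C[4]: S = E(K, 2) = 3; 14 ⊕ 3 = 13.
C[5]: S = E(K, 3) = 4; 13 ⊕ 4 = 9.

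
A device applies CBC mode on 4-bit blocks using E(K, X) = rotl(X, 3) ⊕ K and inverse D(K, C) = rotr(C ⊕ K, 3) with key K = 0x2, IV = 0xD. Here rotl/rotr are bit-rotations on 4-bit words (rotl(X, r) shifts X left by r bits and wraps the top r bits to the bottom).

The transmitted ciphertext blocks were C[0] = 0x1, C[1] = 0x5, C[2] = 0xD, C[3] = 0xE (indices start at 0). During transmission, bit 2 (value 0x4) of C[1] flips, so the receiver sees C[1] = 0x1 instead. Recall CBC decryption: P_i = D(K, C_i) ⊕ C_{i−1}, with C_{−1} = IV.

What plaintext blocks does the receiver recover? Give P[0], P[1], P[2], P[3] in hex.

P[0] = 0xB, P[1] = 0x7, P[2] = 0xE, P[3] = 0x4

Only C[1] changed, to 0x1. In CBC, a change in C_i garbles P_i and flips the same bit in P_{i+1}. Decrypting the received ciphertext:
P[0]: D(K, 0x1) = 0x6; 0x6 ⊕ 0xD = 0xB.
P[1]: D(K, 0x1) = 0x6; 0x6 ⊕ 0x1 = 0x7.
P[2]: D(K, 0xD) = 0xF; 0xF ⊕ 0x1 = 0xE.
P[3]: D(K, 0xE) = 0x9; 0x9 ⊕ 0xD = 0x4.
Blocks that differ from the original plaintext: P[1], P[2].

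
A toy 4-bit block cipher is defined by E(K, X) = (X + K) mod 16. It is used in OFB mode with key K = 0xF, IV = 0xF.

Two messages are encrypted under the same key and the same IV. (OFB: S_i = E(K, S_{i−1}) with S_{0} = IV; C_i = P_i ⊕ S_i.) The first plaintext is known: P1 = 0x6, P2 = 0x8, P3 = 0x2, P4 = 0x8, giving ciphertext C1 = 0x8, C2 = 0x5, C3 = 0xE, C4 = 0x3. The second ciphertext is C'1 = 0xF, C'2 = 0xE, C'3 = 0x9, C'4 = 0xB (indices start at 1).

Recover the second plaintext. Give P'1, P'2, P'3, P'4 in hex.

In OFB with a reused IV, both messages share the same keystream S_i, so C_i ⊕ C'_i = P_i ⊕ P'_i and thus P'_i = P_i ⊕ C_i ⊕ C'_i.
P'1: 0x6 ⊕ 0x8 ⊕ 0xF = 0x1.
P'2: 0x8 ⊕ 0x5 ⊕ 0xE = 0x3.
P'3: 0x2 ⊕ 0xE ⊕ 0x9 = 0x5.
P'4: 0x8 ⊕ 0x3 ⊕ 0xB = 0x0.

P'1 = 0x1, P'2 = 0x3, P'3 = 0x5, P'4 = 0x0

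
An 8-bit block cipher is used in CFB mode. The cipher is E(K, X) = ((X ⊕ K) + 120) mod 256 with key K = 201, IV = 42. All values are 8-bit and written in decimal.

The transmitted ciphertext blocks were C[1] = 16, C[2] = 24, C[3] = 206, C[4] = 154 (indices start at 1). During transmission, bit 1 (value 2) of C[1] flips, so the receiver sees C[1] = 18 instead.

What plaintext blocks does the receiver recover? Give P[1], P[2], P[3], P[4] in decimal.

CFB decryption: P_i = C_i ⊕ E(K, C_{i−1}), with C_{0} = IV.
Only C[1] changed, to 18. In CFB, a change in C_i flips the same bit in P_i and garbles P_{i+1}. Decrypting the received ciphertext:
P[1]: E(K, 42) = 91; 18 ⊕ 91 = 73.
P[2]: E(K, 18) = 83; 24 ⊕ 83 = 75.
P[3]: E(K, 24) = 73; 206 ⊕ 73 = 135.
P[4]: E(K, 206) = 127; 154 ⊕ 127 = 229.
Blocks that differ from the original plaintext: P[1], P[2].

P[1] = 73, P[2] = 75, P[3] = 135, P[4] = 229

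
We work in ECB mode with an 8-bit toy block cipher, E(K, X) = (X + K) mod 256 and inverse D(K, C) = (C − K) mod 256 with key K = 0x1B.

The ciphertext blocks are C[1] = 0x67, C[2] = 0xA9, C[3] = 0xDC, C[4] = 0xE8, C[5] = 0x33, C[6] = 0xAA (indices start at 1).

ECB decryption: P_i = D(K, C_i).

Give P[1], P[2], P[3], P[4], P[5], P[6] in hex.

P[1]: D(K, 0x67) = 0x4C.
P[2]: D(K, 0xA9) = 0x8E.
P[3]: D(K, 0xDC) = 0xC1.
P[4]: D(K, 0xE8) = 0xCD.
P[5]: D(K, 0x33) = 0x18.
P[6]: D(K, 0xAA) = 0x8F.

P[1] = 0x4C, P[2] = 0x8E, P[3] = 0xC1, P[4] = 0xCD, P[5] = 0x18, P[6] = 0x8F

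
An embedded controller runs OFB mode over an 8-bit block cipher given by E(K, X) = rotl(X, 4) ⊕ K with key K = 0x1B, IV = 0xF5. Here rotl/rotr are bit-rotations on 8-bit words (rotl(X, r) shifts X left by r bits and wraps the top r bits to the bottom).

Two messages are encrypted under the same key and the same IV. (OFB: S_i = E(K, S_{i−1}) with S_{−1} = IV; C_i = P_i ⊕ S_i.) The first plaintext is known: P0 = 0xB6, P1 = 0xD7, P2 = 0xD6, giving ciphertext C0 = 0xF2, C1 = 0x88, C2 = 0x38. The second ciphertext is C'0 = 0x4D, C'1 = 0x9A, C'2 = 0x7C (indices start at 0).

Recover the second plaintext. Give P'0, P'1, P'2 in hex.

P'0 = 0x09, P'1 = 0xC5, P'2 = 0x92

In OFB with a reused IV, both messages share the same keystream S_i, so C_i ⊕ C'_i = P_i ⊕ P'_i and thus P'_i = P_i ⊕ C_i ⊕ C'_i.
P'0: 0xB6 ⊕ 0xF2 ⊕ 0x4D = 0x09.
P'1: 0xD7 ⊕ 0x88 ⊕ 0x9A = 0xC5.
P'2: 0xD6 ⊕ 0x38 ⊕ 0x7C = 0x92.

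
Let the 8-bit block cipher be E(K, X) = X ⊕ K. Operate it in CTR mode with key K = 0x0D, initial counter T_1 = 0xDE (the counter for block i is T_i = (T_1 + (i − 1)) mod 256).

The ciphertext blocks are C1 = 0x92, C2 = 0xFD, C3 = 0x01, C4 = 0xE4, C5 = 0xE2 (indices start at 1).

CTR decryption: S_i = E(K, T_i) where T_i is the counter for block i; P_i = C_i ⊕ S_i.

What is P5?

P5 = 0x0D

P5: T = 0xE2, S = E(K, T) = 0xEF; 0xE2 ⊕ 0xEF = 0x0D.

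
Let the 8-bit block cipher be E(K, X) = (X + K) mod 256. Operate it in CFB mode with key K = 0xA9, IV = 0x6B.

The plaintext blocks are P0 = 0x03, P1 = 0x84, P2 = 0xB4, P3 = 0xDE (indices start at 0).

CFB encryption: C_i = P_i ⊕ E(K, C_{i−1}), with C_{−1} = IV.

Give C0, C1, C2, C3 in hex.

C0: E(K, 0x6B) = 0x14; 0x03 ⊕ 0x14 = 0x17.
C1: E(K, 0x17) = 0xC0; 0x84 ⊕ 0xC0 = 0x44.
C2: E(K, 0x44) = 0xED; 0xB4 ⊕ 0xED = 0x59.
C3: E(K, 0x59) = 0x02; 0xDE ⊕ 0x02 = 0xDC.

C0 = 0x17, C1 = 0x44, C2 = 0x59, C3 = 0xDC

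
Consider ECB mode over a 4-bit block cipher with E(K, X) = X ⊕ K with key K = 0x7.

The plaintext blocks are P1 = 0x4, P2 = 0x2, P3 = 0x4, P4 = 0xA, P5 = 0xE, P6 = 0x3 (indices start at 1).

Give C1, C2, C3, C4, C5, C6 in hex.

ECB encryption: C_i = E(K, P_i).
C1: E(K, 0x4) = 0x3.
C2: E(K, 0x2) = 0x5.
C3: E(K, 0x4) = 0x3.
C4: E(K, 0xA) = 0xD.
C5: E(K, 0xE) = 0x9.
C6: E(K, 0x3) = 0x4.

C1 = 0x3, C2 = 0x5, C3 = 0x3, C4 = 0xD, C5 = 0x9, C6 = 0x4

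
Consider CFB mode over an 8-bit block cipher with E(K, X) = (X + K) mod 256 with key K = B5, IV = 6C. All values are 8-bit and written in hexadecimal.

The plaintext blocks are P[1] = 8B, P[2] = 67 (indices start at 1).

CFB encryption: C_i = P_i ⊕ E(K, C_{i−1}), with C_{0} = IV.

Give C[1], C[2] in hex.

C[1] = AA, C[2] = 38

C[1]: E(K, 6C) = 21; 8B ⊕ 21 = AA.
C[2]: E(K, AA) = 5F; 67 ⊕ 5F = 38.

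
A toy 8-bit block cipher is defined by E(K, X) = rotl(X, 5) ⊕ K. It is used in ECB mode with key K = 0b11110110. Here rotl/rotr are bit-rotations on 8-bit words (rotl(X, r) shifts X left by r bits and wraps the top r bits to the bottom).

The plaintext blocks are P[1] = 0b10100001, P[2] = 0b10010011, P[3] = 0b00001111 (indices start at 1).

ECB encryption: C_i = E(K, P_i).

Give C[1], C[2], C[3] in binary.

C[1]: E(K, 0b10100001) = 0b11000010.
C[2]: E(K, 0b10010011) = 0b10000100.
C[3]: E(K, 0b00001111) = 0b00010111.

C[1] = 0b11000010, C[2] = 0b10000100, C[3] = 0b00010111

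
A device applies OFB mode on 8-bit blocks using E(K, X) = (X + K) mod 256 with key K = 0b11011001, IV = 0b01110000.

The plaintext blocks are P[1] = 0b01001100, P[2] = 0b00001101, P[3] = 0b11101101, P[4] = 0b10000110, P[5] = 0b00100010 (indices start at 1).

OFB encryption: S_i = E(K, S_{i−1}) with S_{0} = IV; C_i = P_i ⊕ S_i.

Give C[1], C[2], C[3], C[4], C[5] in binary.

C[1] = 0b00000101, C[2] = 0b00101111, C[3] = 0b00010110, C[4] = 0b01010010, C[5] = 0b10001111

C[1]: S = E(K, 0b01110000) = 0b01001001; 0b01001100 ⊕ 0b01001001 = 0b00000101.
C[2]: S = E(K, 0b01001001) = 0b00100010; 0b00001101 ⊕ 0b00100010 = 0b00101111.
C[3]: S = E(K, 0b00100010) = 0b11111011; 0b11101101 ⊕ 0b11111011 = 0b00010110.
C[4]: S = E(K, 0b11111011) = 0b11010100; 0b10000110 ⊕ 0b11010100 = 0b01010010.
C[5]: S = E(K, 0b11010100) = 0b10101101; 0b00100010 ⊕ 0b10101101 = 0b10001111.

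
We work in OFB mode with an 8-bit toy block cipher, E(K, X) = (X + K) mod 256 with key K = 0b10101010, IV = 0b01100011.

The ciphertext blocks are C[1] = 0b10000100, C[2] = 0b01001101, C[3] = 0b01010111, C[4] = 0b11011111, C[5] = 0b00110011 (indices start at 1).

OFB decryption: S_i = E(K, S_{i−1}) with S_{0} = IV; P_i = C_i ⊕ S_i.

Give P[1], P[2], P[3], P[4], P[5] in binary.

P[1] = 0b10001001, P[2] = 0b11111010, P[3] = 0b00110110, P[4] = 0b11010100, P[5] = 0b10000110

P[1]: S = E(K, 0b01100011) = 0b00001101; 0b10000100 ⊕ 0b00001101 = 0b10001001.
P[2]: S = E(K, 0b00001101) = 0b10110111; 0b01001101 ⊕ 0b10110111 = 0b11111010.
P[3]: S = E(K, 0b10110111) = 0b01100001; 0b01010111 ⊕ 0b01100001 = 0b00110110.
P[4]: S = E(K, 0b01100001) = 0b00001011; 0b11011111 ⊕ 0b00001011 = 0b11010100.
P[5]: S = E(K, 0b00001011) = 0b10110101; 0b00110011 ⊕ 0b10110101 = 0b10000110.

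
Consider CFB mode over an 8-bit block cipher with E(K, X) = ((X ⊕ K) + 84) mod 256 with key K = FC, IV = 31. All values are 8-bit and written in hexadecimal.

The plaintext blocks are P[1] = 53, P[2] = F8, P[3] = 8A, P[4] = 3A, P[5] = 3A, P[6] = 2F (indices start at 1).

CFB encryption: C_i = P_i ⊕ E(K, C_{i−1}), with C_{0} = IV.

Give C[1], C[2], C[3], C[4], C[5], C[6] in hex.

C[1]: E(K, 31) = 51; 53 ⊕ 51 = 02.
C[2]: E(K, 02) = 82; F8 ⊕ 82 = 7A.
C[3]: E(K, 7A) = 0A; 8A ⊕ 0A = 80.
C[4]: E(K, 80) = 00; 3A ⊕ 00 = 3A.
C[5]: E(K, 3A) = 4A; 3A ⊕ 4A = 70.
C[6]: E(K, 70) = 10; 2F ⊕ 10 = 3F.

C[1] = 02, C[2] = 7A, C[3] = 80, C[4] = 3A, C[5] = 70, C[6] = 3F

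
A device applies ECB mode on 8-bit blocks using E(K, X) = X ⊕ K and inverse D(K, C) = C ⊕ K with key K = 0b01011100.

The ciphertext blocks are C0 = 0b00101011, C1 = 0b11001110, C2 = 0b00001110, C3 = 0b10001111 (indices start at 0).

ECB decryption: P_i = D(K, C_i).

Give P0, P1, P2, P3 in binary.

P0: D(K, 0b00101011) = 0b01110111.
P1: D(K, 0b11001110) = 0b10010010.
P2: D(K, 0b00001110) = 0b01010010.
P3: D(K, 0b10001111) = 0b11010011.

P0 = 0b01110111, P1 = 0b10010010, P2 = 0b01010010, P3 = 0b11010011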